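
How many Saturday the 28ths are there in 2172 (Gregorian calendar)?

Check the 28th of each month of 2172: Jan 28: Tue, Feb 28: Fri, Mar 28: Sat, Apr 28: Tue, May 28: Thu, Jun 28: Sun, Jul 28: Tue, Aug 28: Fri, Sep 28: Mon, Oct 28: Wed, Nov 28: Sat, Dec 28: Mon.
Saturday occurs in March, November — 2 months.

2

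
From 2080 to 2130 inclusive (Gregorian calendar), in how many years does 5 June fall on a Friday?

Track 5 June's weekday year by year (advancing +1, or +2 across a Feb 29):
  2080: Wed  2081: Thu (+1)  2082: Fri (+1) ✓  2083: Sat (+1)  2084: Mon (+2)
  2085: Tue (+1)  2086: Wed (+1)  2087: Thu (+1)  2088: Sat (+2)  2089: Sun (+1)
  2090: Mon (+1)  2091: Tue (+1)  2092: Thu (+2)  2093: Fri (+1) ✓  … (23 more years) …
  2117: Sat (+1)  2118: Sun (+1)  2119: Mon (+1)  2120: Wed (+2)  2121: Thu (+1)
  2122: Fri (+1) ✓  2123: Sat (+1)  2124: Mon (+2)  2125: Tue (+1)  2126: Wed (+1)
  2127: Thu (+1)  2128: Sat (+2)  2129: Sun (+1)  2130: Mon (+1)
Friday years: 2082, 2093, 2099, 2105, 2111, 2116, 2122 — 7 in total.

7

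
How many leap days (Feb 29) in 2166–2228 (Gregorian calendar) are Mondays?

3

Leap years in 2166–2228: 15 of them.
Feb 29 weekday advances by 5 (mod 7) from one leap year to the next four years later (or differs when a century non-leap intervenes).
Leap-day weekdays: 2168:Mon✓ 2172:Sat 2176:Thu 2180:Tue 2184:Sun 2188:Fri 2192:Wed 2196:Mon✓ 2204:Wed 2208:Mon✓ 2212:Sat 2216:Thu 2220:Tue 2224:Sun 2228:Fri
Monday: 2168, 2196, 2208 → 3.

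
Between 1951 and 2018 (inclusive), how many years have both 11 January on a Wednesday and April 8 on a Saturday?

Check each year's weekday for 11 January and April 8:
  1951: Thu/Sun  1952: Fri/Tue  1953: Sun/Wed  1954: Mon/Thu  1955: Tue/Fri  1956: Wed/Sun  1957: Fri/Mon  1958: Sat/Tue  1959: Sun/Wed  1960: Mon/Fri  1961: Wed/Sat ✓  1962: Thu/Sun  1963: Fri/Mon  1964: Sat/Wed  …(40 more)…  2005: Tue/Fri  2006: Wed/Sat ✓  2007: Thu/Sun  2008: Fri/Tue  2009: Sun/Wed  2010: Mon/Thu  2011: Tue/Fri  2012: Wed/Sun  2013: Fri/Mon  2014: Sat/Tue  2015: Sun/Wed  2016: Mon/Fri  2017: Wed/Sat ✓  2018: Thu/Sun
Both conditions hold in: 1961, 1967, 1978, 1989, 1995, 2006, 2017 — 7.

7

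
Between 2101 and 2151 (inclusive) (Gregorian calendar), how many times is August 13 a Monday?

Track August 13's weekday year by year (advancing +1, or +2 across a Feb 29):
  2101: Sat  2102: Sun (+1)  2103: Mon (+1) ✓  2104: Wed (+2)  2105: Thu (+1)
  2106: Fri (+1)  2107: Sat (+1)  2108: Mon (+2) ✓  2109: Tue (+1)  2110: Wed (+1)
  2111: Thu (+1)  2112: Sat (+2)  2113: Sun (+1)  2114: Mon (+1) ✓  … (23 more years) …
  2138: Wed (+1)  2139: Thu (+1)  2140: Sat (+2)  2141: Sun (+1)  2142: Mon (+1) ✓
  2143: Tue (+1)  2144: Thu (+2)  2145: Fri (+1)  2146: Sat (+1)  2147: Sun (+1)
  2148: Tue (+2)  2149: Wed (+1)  2150: Thu (+1)  2151: Fri (+1)
Monday years: 2103, 2108, 2114, 2125, 2131, 2136, 2142 — 7 in total.

7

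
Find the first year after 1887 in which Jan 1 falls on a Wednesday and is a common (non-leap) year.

1890

Jan 1 advances by 2 weekdays after a leap year and by 1 after a common year.
1887: Jan 1 is Saturday.
1888: Sunday (leap)
1889: Tuesday
1890: Wednesday
1890 begins on a Wednesday and is a common year.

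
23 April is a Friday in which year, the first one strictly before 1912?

1909

From one year to the next, a fixed date's weekday advances by 1, or by 2 when a Feb 29 lies between the two dates.
1912: April 23 is Tuesday.
1911: Sunday (−2)
1910: Saturday (−1)
1909: Friday (−1)
23 April falls on a Friday in 1909.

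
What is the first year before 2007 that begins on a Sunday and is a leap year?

Jan 1 advances by 2 weekdays after a leap year and by 1 after a common year.
2007: Jan 1 is Monday.
2006: Sunday
2005: Saturday
2004: Thursday (leap)
2003: Wednesday
2002: Tuesday
2001: Monday
2000: Saturday (leap)
1999: Friday
1998: Thursday
1997: Wednesday
1996: Monday (leap)
1995: Sunday
1994: Saturday
1993: Friday
1992: Wednesday (leap)
1991: Tuesday
1990: Monday
1989: Sunday
1988: Friday (leap)
1987: Thursday
1986: Wednesday
1985: Tuesday
1984: Sunday (leap)
1984 begins on a Sunday and is a leap year.

1984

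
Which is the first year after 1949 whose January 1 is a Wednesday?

Jan 1 advances by 2 weekdays after a leap year and by 1 after a common year.
1949: Jan 1 is Saturday.
1950: Sunday
1951: Monday
1952: Tuesday (leap)
1953: Thursday
1954: Friday
1955: Saturday
1956: Sunday (leap)
1957: Tuesday
1958: Wednesday
1958 begins on a Wednesday

1958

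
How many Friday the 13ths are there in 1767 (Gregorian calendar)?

3

Check the 13th of each month of 1767: Jan 13: Tue, Feb 13: Fri, Mar 13: Fri, Apr 13: Mon, May 13: Wed, Jun 13: Sat, Jul 13: Mon, Aug 13: Thu, Sep 13: Sun, Oct 13: Tue, Nov 13: Fri, Dec 13: Sun.
Friday occurs in February, March, November — 3 months.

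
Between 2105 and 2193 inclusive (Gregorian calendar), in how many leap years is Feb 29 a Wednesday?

Leap years in 2105–2193: 22 of them.
Feb 29 weekday advances by 5 (mod 7) from one leap year to the next four years later (or differs when a century non-leap intervenes).
Leap-day weekdays: 2108:Wed✓ 2112:Mon 2116:Sat 2120:Thu 2124:Tue 2128:Sun 2132:Fri 2136:Wed✓ 2140:Mon 2144:Sat 2148:Thu 2152:Tue 2156:Sun 2160:Fri 2164:Wed✓ 2168:Mon 2172:Sat 2176:Thu 2180:Tue 2184:Sun 2188:Fri 2192:Wed✓
Wednesday: 2108, 2136, 2164, 2192 → 4.

4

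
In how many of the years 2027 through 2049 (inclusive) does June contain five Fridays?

June has 30 days; it has five Fridays when Friday falls among the first (month-length − 28) days — i.e. when June 1 is one of Friday/Thursday.
June 1 by year: 2027:Tue 2028:Thu✓ 2029:Fri✓ 2030:Sat 2031:Sun 2032:Tue 2033:Wed 2034:Thu✓ 2035:Fri✓ 2036:Sun 2037:Mon 2038:Tue 2039:Wed 2040:Fri✓ 2041:Sat 2042:Sun 2043:Mon 2044:Wed 2045:Thu✓ 2046:Fri✓ 2047:Sat 2048:Mon 2049:Tue
Years with five Fridays: 2028, 2029, 2034, 2035, 2040, 2045, 2046 → 7.

7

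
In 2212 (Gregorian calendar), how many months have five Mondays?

4

A month of length L has five Mondays iff its first Monday is on day ≤ L−28 (so day 1–3 in a 31-day month, 1–2 in a 30-day month, day 1 in a leap February).
Checking each month of 2212: Jan starts Wed (31d); Feb starts Sat (29d); Mar starts Sun (31d) ✓; Apr starts Wed (30d); May starts Fri (31d); Jun starts Mon (30d) ✓; Jul starts Wed (31d); Aug starts Sat (31d) ✓; Sep starts Tue (30d); Oct starts Thu (31d); Nov starts Sun (30d) ✓; Dec starts Tue (31d).
Five-Monday months: March, June, August, November → 4.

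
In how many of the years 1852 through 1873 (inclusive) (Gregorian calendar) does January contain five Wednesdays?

9

January has 31 days; it has five Wednesdays when Wednesday falls among the first (month-length − 28) days — i.e. when January 1 is one of Wednesday/Tuesday/Monday.
January 1 by year: 1852:Thu 1853:Sat 1854:Sun 1855:Mon✓ 1856:Tue✓ 1857:Thu 1858:Fri 1859:Sat 1860:Sun 1861:Tue✓ 1862:Wed✓ 1863:Thu 1864:Fri 1865:Sun 1866:Mon✓ 1867:Tue✓ 1868:Wed✓ 1869:Fri 1870:Sat 1871:Sun 1872:Mon✓ 1873:Wed✓
Years with five Wednesdays: 1855, 1856, 1861, 1862, 1866, 1867, 1868, 1872, 1873 → 9.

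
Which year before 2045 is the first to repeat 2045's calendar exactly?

Two years share a calendar iff Jan 1 falls on the same weekday and both are leap or both are common. 2045: Jan 1 is Sunday, common year.
2044: Jan 1 Friday, leap
2043: Jan 1 Thursday, common
2042: Jan 1 Wednesday, common
2041: Jan 1 Tuesday, common
2040: Jan 1 Sunday, leap
2039: Jan 1 Saturday, common
2038: Jan 1 Friday, common
2037: Jan 1 Thursday, common
2036: Jan 1 Tuesday, leap
2035: Jan 1 Monday, common
2034: Jan 1 Sunday, common
2034 matches on both conditions.

2034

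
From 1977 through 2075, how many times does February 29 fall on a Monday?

4

Leap years in 1977–2075: 24 of them.
Feb 29 weekday advances by 5 (mod 7) from one leap year to the next four years later (or differs when a century non-leap intervenes).
Leap-day weekdays: 1980:Fri 1984:Wed 1988:Mon✓ 1992:Sat 1996:Thu 2000:Tue 2004:Sun 2008:Fri 2012:Wed 2016:Mon✓ 2020:Sat 2024:Thu 2028:Tue 2032:Sun 2036:Fri 2040:Wed 2044:Mon✓ 2048:Sat 2052:Thu 2056:Tue 2060:Sun 2064:Fri 2068:Wed 2072:Mon✓
Monday: 1988, 2016, 2044, 2072 → 4.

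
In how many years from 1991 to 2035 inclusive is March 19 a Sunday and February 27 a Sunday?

Check each year's weekday for March 19 and February 27:
  1991: Tue/Wed  1992: Thu/Thu  1993: Fri/Sat  1994: Sat/Sun  1995: Sun/Mon  1996: Tue/Tue  1997: Wed/Thu  1998: Thu/Fri  1999: Fri/Sat  2000: Sun/Sun ✓  2001: Mon/Tue  2002: Tue/Wed  2003: Wed/Thu  2004: Fri/Fri  …(17 more)…  2022: Sat/Sun  2023: Sun/Mon  2024: Tue/Tue  2025: Wed/Thu  2026: Thu/Fri  2027: Fri/Sat  2028: Sun/Sun ✓  2029: Mon/Tue  2030: Tue/Wed  2031: Wed/Thu  2032: Fri/Fri  2033: Sat/Sun  2034: Sun/Mon  2035: Mon/Tue
Both conditions hold in: 2000, 2028 — 2.

2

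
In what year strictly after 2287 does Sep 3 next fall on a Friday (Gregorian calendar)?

From one year to the next, a fixed date's weekday advances by 1, or by 2 when a Feb 29 lies between the two dates.
2287: September 3 is Saturday.
2288: Monday (+2)
2289: Tuesday (+1)
2290: Wednesday (+1)
2291: Thursday (+1)
2292: Saturday (+2)
2293: Sunday (+1)
2294: Monday (+1)
2295: Tuesday (+1)
2296: Thursday (+2)
2297: Friday (+1)
Sep 3 falls on a Friday in 2297.

2297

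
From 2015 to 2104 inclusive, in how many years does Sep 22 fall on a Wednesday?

13

Track Sep 22's weekday year by year (advancing +1, or +2 across a Feb 29):
  2015: Tue  2016: Thu (+2)  2017: Fri (+1)  2018: Sat (+1)  2019: Sun (+1)
  2020: Tue (+2)  2021: Wed (+1) ✓  2022: Thu (+1)  2023: Fri (+1)  2024: Sun (+2)
  2025: Mon (+1)  2026: Tue (+1)  2027: Wed (+1) ✓  2028: Fri (+2)  … (62 more years) …
  2091: Sat (+1)  2092: Mon (+2)  2093: Tue (+1)  2094: Wed (+1) ✓  2095: Thu (+1)
  2096: Sat (+2)  2097: Sun (+1)  2098: Mon (+1)  2099: Tue (+1)  2100: Wed (+1) ✓
  2101: Thu (+1)  2102: Fri (+1)  2103: Sat (+1)  2104: Mon (+2)
Wednesday years: 2021, 2027, 2032, 2038, 2049, 2055, 2060, 2066, 2077, 2083, 2088, 2094, 2100 — 13 in total.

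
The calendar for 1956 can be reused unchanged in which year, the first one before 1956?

Two years share a calendar iff Jan 1 falls on the same weekday and both are leap or both are common. 1956: Jan 1 is Sunday, leap year.
1955: Jan 1 Saturday, common
1954: Jan 1 Friday, common
1953: Jan 1 Thursday, common
1952: Jan 1 Tuesday, leap
1951: Jan 1 Monday, common
1950: Jan 1 Sunday, common
1949: Jan 1 Saturday, common
1948: Jan 1 Thursday, leap
1947: Jan 1 Wednesday, common
1946: Jan 1 Tuesday, common
1945: Jan 1 Monday, common
1944: Jan 1 Saturday, leap
1943: Jan 1 Friday, common
1942: Jan 1 Thursday, common
1941: Jan 1 Wednesday, common
1940: Jan 1 Monday, leap
1939: Jan 1 Sunday, common
1938: Jan 1 Saturday, common
1937: Jan 1 Friday, common
1936: Jan 1 Wednesday, leap
1935: Jan 1 Tuesday, common
1934: Jan 1 Monday, common
1933: Jan 1 Sunday, common
1932: Jan 1 Friday, leap
1931: Jan 1 Thursday, common
1930: Jan 1 Wednesday, common
1929: Jan 1 Tuesday, common
1928: Jan 1 Sunday, leap
1928 matches on both conditions.

1928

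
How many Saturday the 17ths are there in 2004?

Check the 17th of each month of 2004: Jan 17: Sat, Feb 17: Tue, Mar 17: Wed, Apr 17: Sat, May 17: Mon, Jun 17: Thu, Jul 17: Sat, Aug 17: Tue, Sep 17: Fri, Oct 17: Sun, Nov 17: Wed, Dec 17: Fri.
Saturday occurs in January, April, July — 3 months.

3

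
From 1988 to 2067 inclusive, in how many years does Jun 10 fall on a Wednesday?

Track Jun 10's weekday year by year (advancing +1, or +2 across a Feb 29):
  1988: Fri  1989: Sat (+1)  1990: Sun (+1)  1991: Mon (+1)  1992: Wed (+2) ✓
  1993: Thu (+1)  1994: Fri (+1)  1995: Sat (+1)  1996: Mon (+2)  1997: Tue (+1)
  1998: Wed (+1) ✓  1999: Thu (+1)  2000: Sat (+2)  2001: Sun (+1)  … (52 more years) …
  2054: Wed (+1) ✓  2055: Thu (+1)  2056: Sat (+2)  2057: Sun (+1)  2058: Mon (+1)
  2059: Tue (+1)  2060: Thu (+2)  2061: Fri (+1)  2062: Sat (+1)  2063: Sun (+1)
  2064: Tue (+2)  2065: Wed (+1) ✓  2066: Thu (+1)  2067: Fri (+1)
Wednesday years: 1992, 1998, 2009, 2015, 2020, 2026, 2037, 2043, 2048, 2054, 2065 — 11 in total.

11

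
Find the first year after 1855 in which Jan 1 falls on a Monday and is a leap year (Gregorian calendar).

Jan 1 advances by 2 weekdays after a leap year and by 1 after a common year.
1855: Jan 1 is Monday.
1856: Tuesday (leap)
1857: Thursday
1858: Friday
1859: Saturday
1860: Sunday (leap)
1861: Tuesday
1862: Wednesday
1863: Thursday
1864: Friday (leap)
1865: Sunday
1866: Monday
1867: Tuesday
1868: Wednesday (leap)
1869: Friday
1870: Saturday
1871: Sunday
1872: Monday (leap)
1872 begins on a Monday and is a leap year.

1872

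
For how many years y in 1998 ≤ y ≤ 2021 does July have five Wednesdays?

10

July has 31 days; it has five Wednesdays when Wednesday falls among the first (month-length − 28) days — i.e. when July 1 is one of Wednesday/Tuesday/Monday.
July 1 by year: 1998:Wed✓ 1999:Thu 2000:Sat 2001:Sun 2002:Mon✓ 2003:Tue✓ 2004:Thu 2005:Fri 2006:Sat 2007:Sun 2008:Tue✓ 2009:Wed✓ 2010:Thu 2011:Fri 2012:Sun 2013:Mon✓ 2014:Tue✓ 2015:Wed✓ 2016:Fri 2017:Sat 2018:Sun 2019:Mon✓ 2020:Wed✓ 2021:Thu
Years with five Wednesdays: 1998, 2002, 2003, 2008, 2009, 2013, 2014, 2015, 2019, 2020 → 10.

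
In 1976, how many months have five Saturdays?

A month of length L has five Saturdays iff its first Saturday is on day ≤ L−28 (so day 1–3 in a 31-day month, 1–2 in a 30-day month, day 1 in a leap February).
Checking each month of 1976: Jan starts Thu (31d) ✓; Feb starts Sun (29d); Mar starts Mon (31d); Apr starts Thu (30d); May starts Sat (31d) ✓; Jun starts Tue (30d); Jul starts Thu (31d) ✓; Aug starts Sun (31d); Sep starts Wed (30d); Oct starts Fri (31d) ✓; Nov starts Mon (30d); Dec starts Wed (31d).
Five-Saturday months: January, May, July, October → 4.

4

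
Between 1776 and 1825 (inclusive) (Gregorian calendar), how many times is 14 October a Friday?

Track 14 October's weekday year by year (advancing +1, or +2 across a Feb 29):
  1776: Mon  1777: Tue (+1)  1778: Wed (+1)  1779: Thu (+1)  1780: Sat (+2)
  1781: Sun (+1)  1782: Mon (+1)  1783: Tue (+1)  1784: Thu (+2)  1785: Fri (+1) ✓
  1786: Sat (+1)  1787: Sun (+1)  1788: Tue (+2)  1789: Wed (+1)  … (22 more years) …
  1812: Wed (+2)  1813: Thu (+1)  1814: Fri (+1) ✓  1815: Sat (+1)  1816: Mon (+2)
  1817: Tue (+1)  1818: Wed (+1)  1819: Thu (+1)  1820: Sat (+2)  1821: Sun (+1)
  1822: Mon (+1)  1823: Tue (+1)  1824: Thu (+2)  1825: Fri (+1) ✓
Friday years: 1785, 1791, 1796, 1803, 1808, 1814, 1825 — 7 in total.

7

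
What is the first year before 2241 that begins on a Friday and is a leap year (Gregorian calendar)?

2236

Jan 1 advances by 2 weekdays after a leap year and by 1 after a common year.
2241: Jan 1 is Friday.
2240: Wednesday (leap)
2239: Tuesday
2238: Monday
2237: Sunday
2236: Friday (leap)
2236 begins on a Friday and is a leap year.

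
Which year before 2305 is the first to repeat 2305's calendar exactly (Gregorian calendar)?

Two years share a calendar iff Jan 1 falls on the same weekday and both are leap or both are common. 2305: Jan 1 is Sunday, common year.
2304: Jan 1 Friday, leap
2303: Jan 1 Thursday, common
2302: Jan 1 Wednesday, common
2301: Jan 1 Tuesday, common
2300: Jan 1 Monday, common
2299: Jan 1 Sunday, common
2299 matches on both conditions.

2299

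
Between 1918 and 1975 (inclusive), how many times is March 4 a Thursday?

8

Track March 4's weekday year by year (advancing +1, or +2 across a Feb 29):
  1918: Mon  1919: Tue (+1)  1920: Thu (+2) ✓  1921: Fri (+1)  1922: Sat (+1)
  1923: Sun (+1)  1924: Tue (+2)  1925: Wed (+1)  1926: Thu (+1) ✓  1927: Fri (+1)
  1928: Sun (+2)  1929: Mon (+1)  1930: Tue (+1)  1931: Wed (+1)  … (30 more years) …
  1962: Sun (+1)  1963: Mon (+1)  1964: Wed (+2)  1965: Thu (+1) ✓  1966: Fri (+1)
  1967: Sat (+1)  1968: Mon (+2)  1969: Tue (+1)  1970: Wed (+1)  1971: Thu (+1) ✓
  1972: Sat (+2)  1973: Sun (+1)  1974: Mon (+1)  1975: Tue (+1)
Thursday years: 1920, 1926, 1937, 1943, 1948, 1954, 1965, 1971 — 8 in total.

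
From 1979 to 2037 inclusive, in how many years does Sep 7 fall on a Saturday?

Track Sep 7's weekday year by year (advancing +1, or +2 across a Feb 29):
  1979: Fri  1980: Sun (+2)  1981: Mon (+1)  1982: Tue (+1)  1983: Wed (+1)
  1984: Fri (+2)  1985: Sat (+1) ✓  1986: Sun (+1)  1987: Mon (+1)  1988: Wed (+2)
  1989: Thu (+1)  1990: Fri (+1)  1991: Sat (+1) ✓  1992: Mon (+2)  … (31 more years) …
  2024: Sat (+2) ✓  2025: Sun (+1)  2026: Mon (+1)  2027: Tue (+1)  2028: Thu (+2)
  2029: Fri (+1)  2030: Sat (+1) ✓  2031: Sun (+1)  2032: Tue (+2)  2033: Wed (+1)
  2034: Thu (+1)  2035: Fri (+1)  2036: Sun (+2)  2037: Mon (+1)
Saturday years: 1985, 1991, 1996, 2002, 2013, 2019, 2024, 2030 — 8 in total.

8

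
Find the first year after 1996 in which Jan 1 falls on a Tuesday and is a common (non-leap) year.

2002

Jan 1 advances by 2 weekdays after a leap year and by 1 after a common year.
1996: Jan 1 is Monday (leap).
1997: Wednesday
1998: Thursday
1999: Friday
2000: Saturday (leap)
2001: Monday
2002: Tuesday
2002 begins on a Tuesday and is a common year.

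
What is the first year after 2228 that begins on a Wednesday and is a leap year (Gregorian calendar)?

Jan 1 advances by 2 weekdays after a leap year and by 1 after a common year.
2228: Jan 1 is Tuesday (leap).
2229: Thursday
2230: Friday
2231: Saturday
2232: Sunday (leap)
2233: Tuesday
2234: Wednesday
2235: Thursday
2236: Friday (leap)
2237: Sunday
2238: Monday
2239: Tuesday
2240: Wednesday (leap)
2240 begins on a Wednesday and is a leap year.

2240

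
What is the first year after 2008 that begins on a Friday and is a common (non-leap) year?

2010

Jan 1 advances by 2 weekdays after a leap year and by 1 after a common year.
2008: Jan 1 is Tuesday (leap).
2009: Thursday
2010: Friday
2010 begins on a Friday and is a common year.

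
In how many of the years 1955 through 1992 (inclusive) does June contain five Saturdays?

June has 30 days; it has five Saturdays when Saturday falls among the first (month-length − 28) days — i.e. when June 1 is one of Saturday/Friday.
June 1 by year: 1955:Wed 1956:Fri✓ 1957:Sat✓ 1958:Sun 1959:Mon 1960:Wed 1961:Thu 1962:Fri✓ 1963:Sat✓ 1964:Mon 1965:Tue 1966:Wed 1967:Thu 1968:Sat✓ 1969:Sun …(8 more)… 1978:Thu 1979:Fri✓ 1980:Sun 1981:Mon 1982:Tue 1983:Wed 1984:Fri✓ 1985:Sat✓ 1986:Sun 1987:Mon 1988:Wed 1989:Thu 1990:Fri✓ 1991:Sat✓ 1992:Mon
Years with five Saturdays: 1956, 1957, 1962, 1963, 1968, 1973, 1974, 1979, 1984, 1985, 1990, 1991 → 12.

12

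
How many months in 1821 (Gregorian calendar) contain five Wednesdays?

A month of length L has five Wednesdays iff its first Wednesday is on day ≤ L−28 (so day 1–3 in a 31-day month, 1–2 in a 30-day month, day 1 in a leap February).
Checking each month of 1821: Jan starts Mon (31d) ✓; Feb starts Thu (28d); Mar starts Thu (31d); Apr starts Sun (30d); May starts Tue (31d) ✓; Jun starts Fri (30d); Jul starts Sun (31d); Aug starts Wed (31d) ✓; Sep starts Sat (30d); Oct starts Mon (31d) ✓; Nov starts Thu (30d); Dec starts Sat (31d).
Five-Wednesday months: January, May, August, October → 4.

4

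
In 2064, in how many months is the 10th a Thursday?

Check the 10th of each month of 2064: Jan 10: Thu, Feb 10: Sun, Mar 10: Mon, Apr 10: Thu, May 10: Sat, Jun 10: Tue, Jul 10: Thu, Aug 10: Sun, Sep 10: Wed, Oct 10: Fri, Nov 10: Mon, Dec 10: Wed.
Thursday occurs in January, April, July — 3 months.

3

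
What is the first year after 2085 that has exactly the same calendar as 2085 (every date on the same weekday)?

Two years share a calendar iff Jan 1 falls on the same weekday and both are leap or both are common. 2085: Jan 1 is Monday, common year.
2086: Jan 1 Tuesday, common
2087: Jan 1 Wednesday, common
2088: Jan 1 Thursday, leap
2089: Jan 1 Saturday, common
2090: Jan 1 Sunday, common
2091: Jan 1 Monday, common
2091 matches on both conditions.

2091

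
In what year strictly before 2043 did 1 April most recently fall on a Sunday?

From one year to the next, a fixed date's weekday advances by 1, or by 2 when a Feb 29 lies between the two dates.
2043: April 1 is Wednesday.
2042: Tuesday (−1)
2041: Monday (−1)
2040: Sunday (−1)
1 April falls on a Sunday in 2040.

2040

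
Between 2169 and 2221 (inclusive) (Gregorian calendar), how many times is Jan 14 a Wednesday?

7

Track Jan 14's weekday year by year (advancing +1, or +2 across a Feb 29):
  2169: Sat  2170: Sun (+1)  2171: Mon (+1)  2172: Tue (+1)  2173: Thu (+2)
  2174: Fri (+1)  2175: Sat (+1)  2176: Sun (+1)  2177: Tue (+2)  2178: Wed (+1) ✓
  2179: Thu (+1)  2180: Fri (+1)  2181: Sun (+2)  2182: Mon (+1)  … (25 more years) …
  2208: Thu (+1)  2209: Sat (+2)  2210: Sun (+1)  2211: Mon (+1)  2212: Tue (+1)
  2213: Thu (+2)  2214: Fri (+1)  2215: Sat (+1)  2216: Sun (+1)  2217: Tue (+2)
  2218: Wed (+1) ✓  2219: Thu (+1)  2220: Fri (+1)  2221: Sun (+2)
Wednesday years: 2178, 2184, 2189, 2195, 2201, 2207, 2218 — 7 in total.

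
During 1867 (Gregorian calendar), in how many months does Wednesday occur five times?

A month of length L has five Wednesdays iff its first Wednesday is on day ≤ L−28 (so day 1–3 in a 31-day month, 1–2 in a 30-day month, day 1 in a leap February).
Checking each month of 1867: Jan starts Tue (31d) ✓; Feb starts Fri (28d); Mar starts Fri (31d); Apr starts Mon (30d); May starts Wed (31d) ✓; Jun starts Sat (30d); Jul starts Mon (31d) ✓; Aug starts Thu (31d); Sep starts Sun (30d); Oct starts Tue (31d) ✓; Nov starts Fri (30d); Dec starts Sun (31d).
Five-Wednesday months: January, May, July, October → 4.

4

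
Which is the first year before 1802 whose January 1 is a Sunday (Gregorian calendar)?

1797

Jan 1 advances by 2 weekdays after a leap year and by 1 after a common year.
1802: Jan 1 is Friday.
1801: Thursday
1800: Wednesday
1799: Tuesday
1798: Monday
1797: Sunday
1797 begins on a Sunday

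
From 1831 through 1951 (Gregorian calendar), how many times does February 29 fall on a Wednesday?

4

Leap years in 1831–1951: 29 of them.
Feb 29 weekday advances by 5 (mod 7) from one leap year to the next four years later (or differs when a century non-leap intervenes).
Leap-day weekdays: 1832:Wed✓ 1836:Mon 1840:Sat 1844:Thu 1848:Tue 1852:Sun 1856:Fri 1860:Wed✓ 1864:Mon 1868:Sat 1872:Thu 1876:Tue 1880:Sun …(3 more)… 1896:Sat 1904:Mon 1908:Sat 1912:Thu 1916:Tue 1920:Sun 1924:Fri 1928:Wed✓ 1932:Mon 1936:Sat 1940:Thu 1944:Tue 1948:Sun
Wednesday: 1832, 1860, 1888, 1928 → 4.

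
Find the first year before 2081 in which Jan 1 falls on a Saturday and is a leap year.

Jan 1 advances by 2 weekdays after a leap year and by 1 after a common year.
2081: Jan 1 is Wednesday.
2080: Monday (leap)
2079: Sunday
2078: Saturday
2077: Friday
2076: Wednesday (leap)
2075: Tuesday
2074: Monday
2073: Sunday
2072: Friday (leap)
2071: Thursday
2070: Wednesday
2069: Tuesday
2068: Sunday (leap)
2067: Saturday
2066: Friday
2065: Thursday
2064: Tuesday (leap)
2063: Monday
2062: Sunday
2061: Saturday
2060: Thursday (leap)
2059: Wednesday
2058: Tuesday
2057: Monday
2056: Saturday (leap)
2056 begins on a Saturday and is a leap year.

2056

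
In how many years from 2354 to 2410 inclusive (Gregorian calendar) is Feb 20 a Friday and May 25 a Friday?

0

Check each year's weekday for Feb 20 and May 25:
  2354: Sat/Tue  2355: Sun/Wed  2356: Mon/Fri  2357: Wed/Sat  2358: Thu/Sun  2359: Fri/Mon  2360: Sat/Wed  2361: Mon/Thu  2362: Tue/Fri  2363: Wed/Sat  2364: Thu/Mon  2365: Sat/Tue  2366: Sun/Wed  2367: Mon/Thu  …(29 more)…  2397: Thu/Sun  2398: Fri/Mon  2399: Sat/Tue  2400: Sun/Thu  2401: Tue/Fri  2402: Wed/Sat  2403: Thu/Sun  2404: Fri/Tue  2405: Sun/Wed  2406: Mon/Thu  2407: Tue/Fri  2408: Wed/Sun  2409: Fri/Mon  2410: Sat/Tue
Both conditions hold in: no year — 0.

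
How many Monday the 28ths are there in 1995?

1

Check the 28th of each month of 1995: Jan 28: Sat, Feb 28: Tue, Mar 28: Tue, Apr 28: Fri, May 28: Sun, Jun 28: Wed, Jul 28: Fri, Aug 28: Mon, Sep 28: Thu, Oct 28: Sat, Nov 28: Tue, Dec 28: Thu.
Monday occurs in August — 1 month.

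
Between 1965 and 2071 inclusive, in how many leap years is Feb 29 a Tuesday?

Leap years in 1965–2071: 26 of them.
Feb 29 weekday advances by 5 (mod 7) from one leap year to the next four years later (or differs when a century non-leap intervenes).
Leap-day weekdays: 1968:Thu 1972:Tue✓ 1976:Sun 1980:Fri 1984:Wed 1988:Mon 1992:Sat 1996:Thu 2000:Tue✓ 2004:Sun 2008:Fri 2012:Wed 2016:Mon 2020:Sat 2024:Thu 2028:Tue✓ 2032:Sun 2036:Fri 2040:Wed 2044:Mon 2048:Sat 2052:Thu 2056:Tue✓ 2060:Sun 2064:Fri 2068:Wed
Tuesday: 1972, 2000, 2028, 2056 → 4.

4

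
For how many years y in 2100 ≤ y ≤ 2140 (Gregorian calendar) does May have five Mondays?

18

May has 31 days; it has five Mondays when Monday falls among the first (month-length − 28) days — i.e. when May 1 is one of Monday/Sunday/Saturday.
May 1 by year: 2100:Sat✓ 2101:Sun✓ 2102:Mon✓ 2103:Tue 2104:Thu 2105:Fri 2106:Sat✓ 2107:Sun✓ 2108:Tue 2109:Wed 2110:Thu 2111:Fri 2112:Sun✓ 2113:Mon✓ 2114:Tue …(11 more)… 2126:Wed 2127:Thu 2128:Sat✓ 2129:Sun✓ 2130:Mon✓ 2131:Tue 2132:Thu 2133:Fri 2134:Sat✓ 2135:Sun✓ 2136:Tue 2137:Wed 2138:Thu 2139:Fri 2140:Sun✓
Years with five Mondays: 2100, 2101, 2102, 2106, 2107, 2112, 2113, 2117, 2118, 2119, 2123, 2124, 2128, 2129, 2130, 2134, 2135, 2140 → 18.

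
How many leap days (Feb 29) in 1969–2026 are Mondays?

Leap years in 1969–2026: 14 of them.
Feb 29 weekday advances by 5 (mod 7) from one leap year to the next four years later (or differs when a century non-leap intervenes).
Leap-day weekdays: 1972:Tue 1976:Sun 1980:Fri 1984:Wed 1988:Mon✓ 1992:Sat 1996:Thu 2000:Tue 2004:Sun 2008:Fri 2012:Wed 2016:Mon✓ 2020:Sat 2024:Thu
Monday: 1988, 2016 → 2.

2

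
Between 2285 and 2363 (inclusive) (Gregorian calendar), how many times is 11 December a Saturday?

10

Track 11 December's weekday year by year (advancing +1, or +2 across a Feb 29):
  2285: Fri  2286: Sat (+1) ✓  2287: Sun (+1)  2288: Tue (+2)  2289: Wed (+1)
  2290: Thu (+1)  2291: Fri (+1)  2292: Sun (+2)  2293: Mon (+1)  2294: Tue (+1)
  2295: Wed (+1)  2296: Fri (+2)  2297: Sat (+1) ✓  2298: Sun (+1)  … (51 more years) …
  2350: Mon (+1)  2351: Tue (+1)  2352: Thu (+2)  2353: Fri (+1)  2354: Sat (+1) ✓
  2355: Sun (+1)  2356: Tue (+2)  2357: Wed (+1)  2358: Thu (+1)  2359: Fri (+1)
  2360: Sun (+2)  2361: Mon (+1)  2362: Tue (+1)  2363: Wed (+1)
Saturday years: 2286, 2297, 2309, 2315, 2320, 2326, 2337, 2343, 2348, 2354 — 10 in total.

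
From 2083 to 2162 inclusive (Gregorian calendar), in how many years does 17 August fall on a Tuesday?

13

Track 17 August's weekday year by year (advancing +1, or +2 across a Feb 29):
  2083: Tue ✓  2084: Thu (+2)  2085: Fri (+1)  2086: Sat (+1)  2087: Sun (+1)
  2088: Tue (+2) ✓  2089: Wed (+1)  2090: Thu (+1)  2091: Fri (+1)  2092: Sun (+2)
  2093: Mon (+1)  2094: Tue (+1) ✓  2095: Wed (+1)  2096: Fri (+2)  … (52 more years) …
  2149: Sun (+1)  2150: Mon (+1)  2151: Tue (+1) ✓  2152: Thu (+2)  2153: Fri (+1)
  2154: Sat (+1)  2155: Sun (+1)  2156: Tue (+2) ✓  2157: Wed (+1)  2158: Thu (+1)
  2159: Fri (+1)  2160: Sun (+2)  2161: Mon (+1)  2162: Tue (+1) ✓
Tuesday years: 2083, 2088, 2094, 2100, 2106, 2117, 2123, 2128, 2134, 2145, 2151, 2156, 2162 — 13 in total.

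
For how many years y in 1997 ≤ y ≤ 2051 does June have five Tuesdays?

June has 30 days; it has five Tuesdays when Tuesday falls among the first (month-length − 28) days — i.e. when June 1 is one of Tuesday/Monday.
June 1 by year: 1997:Sun 1998:Mon✓ 1999:Tue✓ 2000:Thu 2001:Fri 2002:Sat 2003:Sun 2004:Tue✓ 2005:Wed 2006:Thu 2007:Fri 2008:Sun 2009:Mon✓ 2010:Tue✓ 2011:Wed …(25 more)… 2037:Mon✓ 2038:Tue✓ 2039:Wed 2040:Fri 2041:Sat 2042:Sun 2043:Mon✓ 2044:Wed 2045:Thu 2046:Fri 2047:Sat 2048:Mon✓ 2049:Tue✓ 2050:Wed 2051:Thu
Years with five Tuesdays: 1998, 1999, 2004, 2009, 2010, 2015, 2020, 2021, 2026, 2027, 2032, 2037, 2038, 2043, 2048, 2049 → 16.

16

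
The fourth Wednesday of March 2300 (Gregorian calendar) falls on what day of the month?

28

March 1, 2300 is a Thursday, so the first Wednesday is the 7th.
The fourth Wednesday is 7 + 21 = 28.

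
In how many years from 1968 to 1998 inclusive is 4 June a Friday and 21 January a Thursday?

3

Check each year's weekday for 4 June and 21 January:
  1968: Tue/Sun  1969: Wed/Tue  1970: Thu/Wed  1971: Fri/Thu ✓  1972: Sun/Fri  1973: Mon/Sun  1974: Tue/Mon  1975: Wed/Tue  1976: Fri/Wed  1977: Sat/Fri  1978: Sun/Sat  1979: Mon/Sun  1980: Wed/Mon  1981: Thu/Wed  …(3 more)…  1985: Tue/Mon  1986: Wed/Tue  1987: Thu/Wed  1988: Sat/Thu  1989: Sun/Sat  1990: Mon/Sun  1991: Tue/Mon  1992: Thu/Tue  1993: Fri/Thu ✓  1994: Sat/Fri  1995: Sun/Sat  1996: Tue/Sun  1997: Wed/Tue  1998: Thu/Wed
Both conditions hold in: 1971, 1982, 1993 — 3.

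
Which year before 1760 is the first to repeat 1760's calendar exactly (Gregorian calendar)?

1732

Two years share a calendar iff Jan 1 falls on the same weekday and both are leap or both are common. 1760: Jan 1 is Tuesday, leap year.
1759: Jan 1 Monday, common
1758: Jan 1 Sunday, common
1757: Jan 1 Saturday, common
1756: Jan 1 Thursday, leap
1755: Jan 1 Wednesday, common
1754: Jan 1 Tuesday, common
1753: Jan 1 Monday, common
1752: Jan 1 Saturday, leap
1751: Jan 1 Friday, common
1750: Jan 1 Thursday, common
1749: Jan 1 Wednesday, common
1748: Jan 1 Monday, leap
1747: Jan 1 Sunday, common
1746: Jan 1 Saturday, common
1745: Jan 1 Friday, common
1744: Jan 1 Wednesday, leap
1743: Jan 1 Tuesday, common
1742: Jan 1 Monday, common
1741: Jan 1 Sunday, common
1740: Jan 1 Friday, leap
1739: Jan 1 Thursday, common
1738: Jan 1 Wednesday, common
1737: Jan 1 Tuesday, common
1736: Jan 1 Sunday, leap
1735: Jan 1 Saturday, common
1734: Jan 1 Friday, common
1733: Jan 1 Thursday, common
1732: Jan 1 Tuesday, leap
1732 matches on both conditions.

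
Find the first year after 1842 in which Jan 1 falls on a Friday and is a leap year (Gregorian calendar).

Jan 1 advances by 2 weekdays after a leap year and by 1 after a common year.
1842: Jan 1 is Saturday.
1843: Sunday
1844: Monday (leap)
1845: Wednesday
1846: Thursday
1847: Friday
1848: Saturday (leap)
1849: Monday
1850: Tuesday
1851: Wednesday
1852: Thursday (leap)
1853: Saturday
1854: Sunday
1855: Monday
1856: Tuesday (leap)
1857: Thursday
1858: Friday
1859: Saturday
1860: Sunday (leap)
1861: Tuesday
1862: Wednesday
1863: Thursday
1864: Friday (leap)
1864 begins on a Friday and is a leap year.

1864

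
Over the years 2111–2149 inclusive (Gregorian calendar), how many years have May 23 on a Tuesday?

Track May 23's weekday year by year (advancing +1, or +2 across a Feb 29):
  2111: Sat  2112: Mon (+2)  2113: Tue (+1) ✓  2114: Wed (+1)  2115: Thu (+1)
  2116: Sat (+2)  2117: Sun (+1)  2118: Mon (+1)  2119: Tue (+1) ✓  2120: Thu (+2)
  2121: Fri (+1)  2122: Sat (+1)  2123: Sun (+1)  2124: Tue (+2) ✓  … (11 more years) …
  2136: Wed (+2)  2137: Thu (+1)  2138: Fri (+1)  2139: Sat (+1)  2140: Mon (+2)
  2141: Tue (+1) ✓  2142: Wed (+1)  2143: Thu (+1)  2144: Sat (+2)  2145: Sun (+1)
  2146: Mon (+1)  2147: Tue (+1) ✓  2148: Thu (+2)  2149: Fri (+1)
Tuesday years: 2113, 2119, 2124, 2130, 2141, 2147 — 6 in total.

6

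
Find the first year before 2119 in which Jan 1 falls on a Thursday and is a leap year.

Jan 1 advances by 2 weekdays after a leap year and by 1 after a common year.
2119: Jan 1 is Sunday.
2118: Saturday
2117: Friday
2116: Wednesday (leap)
2115: Tuesday
2114: Monday
2113: Sunday
2112: Friday (leap)
2111: Thursday
2110: Wednesday
2109: Tuesday
2108: Sunday (leap)
2107: Saturday
2106: Friday
2105: Thursday
2104: Tuesday (leap)
2103: Monday
2102: Sunday
2101: Saturday
2100: Friday
2099: Thursday
2098: Wednesday
2097: Tuesday
2096: Sunday (leap)
2095: Saturday
2094: Friday
2093: Thursday
2092: Tuesday (leap)
2091: Monday
2090: Sunday
2089: Saturday
2088: Thursday (leap)
2088 begins on a Thursday and is a leap year.

2088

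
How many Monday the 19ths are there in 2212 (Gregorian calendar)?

1

Check the 19th of each month of 2212: Jan 19: Sun, Feb 19: Wed, Mar 19: Thu, Apr 19: Sun, May 19: Tue, Jun 19: Fri, Jul 19: Sun, Aug 19: Wed, Sep 19: Sat, Oct 19: Mon, Nov 19: Thu, Dec 19: Sat.
Monday occurs in October — 1 month.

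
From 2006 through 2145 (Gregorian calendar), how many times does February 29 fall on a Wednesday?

6

Leap years in 2006–2145: 34 of them.
Feb 29 weekday advances by 5 (mod 7) from one leap year to the next four years later (or differs when a century non-leap intervenes).
Leap-day weekdays: 2008:Fri 2012:Wed✓ 2016:Mon 2020:Sat 2024:Thu 2028:Tue 2032:Sun 2036:Fri 2040:Wed✓ 2044:Mon 2048:Sat 2052:Thu 2056:Tue …(8 more)… 2092:Fri 2096:Wed✓ 2104:Fri 2108:Wed✓ 2112:Mon 2116:Sat 2120:Thu 2124:Tue 2128:Sun 2132:Fri 2136:Wed✓ 2140:Mon 2144:Sat
Wednesday: 2012, 2040, 2068, 2096, 2108, 2136 → 6.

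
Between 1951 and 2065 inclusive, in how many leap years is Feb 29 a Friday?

5

Leap years in 1951–2065: 29 of them.
Feb 29 weekday advances by 5 (mod 7) from one leap year to the next four years later (or differs when a century non-leap intervenes).
Leap-day weekdays: 1952:Fri✓ 1956:Wed 1960:Mon 1964:Sat 1968:Thu 1972:Tue 1976:Sun 1980:Fri✓ 1984:Wed 1988:Mon 1992:Sat 1996:Thu 2000:Tue …(3 more)… 2016:Mon 2020:Sat 2024:Thu 2028:Tue 2032:Sun 2036:Fri✓ 2040:Wed 2044:Mon 2048:Sat 2052:Thu 2056:Tue 2060:Sun 2064:Fri✓
Friday: 1952, 1980, 2008, 2036, 2064 → 5.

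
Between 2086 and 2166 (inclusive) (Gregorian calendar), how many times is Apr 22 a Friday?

12

Track Apr 22's weekday year by year (advancing +1, or +2 across a Feb 29):
  2086: Mon  2087: Tue (+1)  2088: Thu (+2)  2089: Fri (+1) ✓  2090: Sat (+1)
  2091: Sun (+1)  2092: Tue (+2)  2093: Wed (+1)  2094: Thu (+1)  2095: Fri (+1) ✓
  2096: Sun (+2)  2097: Mon (+1)  2098: Tue (+1)  2099: Wed (+1)  … (53 more years) …
  2153: Sun (+1)  2154: Mon (+1)  2155: Tue (+1)  2156: Thu (+2)  2157: Fri (+1) ✓
  2158: Sat (+1)  2159: Sun (+1)  2160: Tue (+2)  2161: Wed (+1)  2162: Thu (+1)
  2163: Fri (+1) ✓  2164: Sun (+2)  2165: Mon (+1)  2166: Tue (+1)
Friday years: 2089, 2095, 2101, 2107, 2112, 2118, 2129, 2135, 2140, 2146, 2157, 2163 — 12 in total.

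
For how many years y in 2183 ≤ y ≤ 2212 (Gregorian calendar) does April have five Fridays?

April has 30 days; it has five Fridays when Friday falls among the first (month-length − 28) days — i.e. when April 1 is one of Friday/Thursday.
April 1 by year: 2183:Tue 2184:Thu✓ 2185:Fri✓ 2186:Sat 2187:Sun 2188:Tue 2189:Wed 2190:Thu✓ 2191:Fri✓ 2192:Sun 2193:Mon 2194:Tue 2195:Wed 2196:Fri✓ 2197:Sat 2198:Sun 2199:Mon 2200:Tue 2201:Wed 2202:Thu✓ 2203:Fri✓ 2204:Sun 2205:Mon 2206:Tue 2207:Wed 2208:Fri✓ 2209:Sat 2210:Sun 2211:Mon 2212:Wed
Years with five Fridays: 2184, 2185, 2190, 2191, 2196, 2202, 2203, 2208 → 8.

8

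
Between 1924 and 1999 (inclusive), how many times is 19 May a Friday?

10

Track 19 May's weekday year by year (advancing +1, or +2 across a Feb 29):
  1924: Mon  1925: Tue (+1)  1926: Wed (+1)  1927: Thu (+1)  1928: Sat (+2)
  1929: Sun (+1)  1930: Mon (+1)  1931: Tue (+1)  1932: Thu (+2)  1933: Fri (+1) ✓
  1934: Sat (+1)  1935: Sun (+1)  1936: Tue (+2)  1937: Wed (+1)  … (48 more years) …
  1986: Mon (+1)  1987: Tue (+1)  1988: Thu (+2)  1989: Fri (+1) ✓  1990: Sat (+1)
  1991: Sun (+1)  1992: Tue (+2)  1993: Wed (+1)  1994: Thu (+1)  1995: Fri (+1) ✓
  1996: Sun (+2)  1997: Mon (+1)  1998: Tue (+1)  1999: Wed (+1)
Friday years: 1933, 1939, 1944, 1950, 1961, 1967, 1972, 1978, 1989, 1995 — 10 in total.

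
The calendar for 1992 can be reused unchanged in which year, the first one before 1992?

Two years share a calendar iff Jan 1 falls on the same weekday and both are leap or both are common. 1992: Jan 1 is Wednesday, leap year.
1991: Jan 1 Tuesday, common
1990: Jan 1 Monday, common
1989: Jan 1 Sunday, common
1988: Jan 1 Friday, leap
1987: Jan 1 Thursday, common
1986: Jan 1 Wednesday, common
1985: Jan 1 Tuesday, common
1984: Jan 1 Sunday, leap
1983: Jan 1 Saturday, common
1982: Jan 1 Friday, common
1981: Jan 1 Thursday, common
1980: Jan 1 Tuesday, leap
1979: Jan 1 Monday, common
1978: Jan 1 Sunday, common
1977: Jan 1 Saturday, common
1976: Jan 1 Thursday, leap
1975: Jan 1 Wednesday, common
1974: Jan 1 Tuesday, common
1973: Jan 1 Monday, common
1972: Jan 1 Saturday, leap
1971: Jan 1 Friday, common
1970: Jan 1 Thursday, common
1969: Jan 1 Wednesday, common
1968: Jan 1 Monday, leap
1967: Jan 1 Sunday, common
1966: Jan 1 Saturday, common
1965: Jan 1 Friday, common
1964: Jan 1 Wednesday, leap
1964 matches on both conditions.

1964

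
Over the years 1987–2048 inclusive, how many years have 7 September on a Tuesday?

8

Track 7 September's weekday year by year (advancing +1, or +2 across a Feb 29):
  1987: Mon  1988: Wed (+2)  1989: Thu (+1)  1990: Fri (+1)  1991: Sat (+1)
  1992: Mon (+2)  1993: Tue (+1) ✓  1994: Wed (+1)  1995: Thu (+1)  1996: Sat (+2)
  1997: Sun (+1)  1998: Mon (+1)  1999: Tue (+1) ✓  2000: Thu (+2)  … (34 more years) …
  2035: Fri (+1)  2036: Sun (+2)  2037: Mon (+1)  2038: Tue (+1) ✓  2039: Wed (+1)
  2040: Fri (+2)  2041: Sat (+1)  2042: Sun (+1)  2043: Mon (+1)  2044: Wed (+2)
  2045: Thu (+1)  2046: Fri (+1)  2047: Sat (+1)  2048: Mon (+2)
Tuesday years: 1993, 1999, 2004, 2010, 2021, 2027, 2032, 2038 — 8 in total.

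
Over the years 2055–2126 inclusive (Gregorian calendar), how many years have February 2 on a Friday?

Track February 2's weekday year by year (advancing +1, or +2 across a Feb 29):
  2055: Tue  2056: Wed (+1)  2057: Fri (+2) ✓  2058: Sat (+1)  2059: Sun (+1)
  2060: Mon (+1)  2061: Wed (+2)  2062: Thu (+1)  2063: Fri (+1) ✓  2064: Sat (+1)
  2065: Mon (+2)  2066: Tue (+1)  2067: Wed (+1)  2068: Thu (+1)  … (44 more years) …
  2113: Thu (+2)  2114: Fri (+1) ✓  2115: Sat (+1)  2116: Sun (+1)  2117: Tue (+2)
  2118: Wed (+1)  2119: Thu (+1)  2120: Fri (+1) ✓  2121: Sun (+2)  2122: Mon (+1)
  2123: Tue (+1)  2124: Wed (+1)  2125: Fri (+2) ✓  2126: Sat (+1)
Friday years: 2057, 2063, 2074, 2080, 2085, 2091, 2103, 2114, 2120, 2125 — 10 in total.

10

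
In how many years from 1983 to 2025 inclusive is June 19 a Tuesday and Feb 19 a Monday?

Check each year's weekday for June 19 and Feb 19:
  1983: Sun/Sat  1984: Tue/Sun  1985: Wed/Tue  1986: Thu/Wed  1987: Fri/Thu  1988: Sun/Fri  1989: Mon/Sun  1990: Tue/Mon ✓  1991: Wed/Tue  1992: Fri/Wed  1993: Sat/Fri  1994: Sun/Sat  1995: Mon/Sun  1996: Wed/Mon  …(15 more)…  2012: Tue/Sun  2013: Wed/Tue  2014: Thu/Wed  2015: Fri/Thu  2016: Sun/Fri  2017: Mon/Sun  2018: Tue/Mon ✓  2019: Wed/Tue  2020: Fri/Wed  2021: Sat/Fri  2022: Sun/Sat  2023: Mon/Sun  2024: Wed/Mon  2025: Thu/Wed
Both conditions hold in: 1990, 2001, 2007, 2018 — 4.

4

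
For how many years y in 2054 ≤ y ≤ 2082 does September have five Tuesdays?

September has 30 days; it has five Tuesdays when Tuesday falls among the first (month-length − 28) days — i.e. when September 1 is one of Tuesday/Monday.
September 1 by year: 2054:Tue✓ 2055:Wed 2056:Fri 2057:Sat 2058:Sun 2059:Mon✓ 2060:Wed 2061:Thu 2062:Fri 2063:Sat 2064:Mon✓ 2065:Tue✓ 2066:Wed 2067:Thu 2068:Sat 2069:Sun 2070:Mon✓ 2071:Tue✓ 2072:Thu 2073:Fri 2074:Sat 2075:Sun 2076:Tue✓ 2077:Wed 2078:Thu 2079:Fri 2080:Sun 2081:Mon✓ 2082:Tue✓
Years with five Tuesdays: 2054, 2059, 2064, 2065, 2070, 2071, 2076, 2081, 2082 → 9.

9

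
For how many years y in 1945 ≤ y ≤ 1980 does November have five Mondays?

November has 30 days; it has five Mondays when Monday falls among the first (month-length − 28) days — i.e. when November 1 is one of Monday/Sunday.
November 1 by year: 1945:Thu 1946:Fri 1947:Sat 1948:Mon✓ 1949:Tue 1950:Wed 1951:Thu 1952:Sat 1953:Sun✓ 1954:Mon✓ 1955:Tue 1956:Thu 1957:Fri 1958:Sat 1959:Sun✓ …(6 more)… 1966:Tue 1967:Wed 1968:Fri 1969:Sat 1970:Sun✓ 1971:Mon✓ 1972:Wed 1973:Thu 1974:Fri 1975:Sat 1976:Mon✓ 1977:Tue 1978:Wed 1979:Thu 1980:Sat
Years with five Mondays: 1948, 1953, 1954, 1959, 1964, 1965, 1970, 1971, 1976 → 9.

9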